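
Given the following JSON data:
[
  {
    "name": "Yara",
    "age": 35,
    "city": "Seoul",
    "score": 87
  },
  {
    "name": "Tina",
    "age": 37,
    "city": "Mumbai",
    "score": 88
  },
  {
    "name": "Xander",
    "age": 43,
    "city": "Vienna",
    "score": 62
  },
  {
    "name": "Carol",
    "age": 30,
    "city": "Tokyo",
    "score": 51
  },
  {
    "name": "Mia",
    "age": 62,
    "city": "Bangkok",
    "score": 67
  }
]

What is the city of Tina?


Looking up record where name = Tina
Record index: 1
Field 'city' = Mumbai

ANSWER: Mumbai


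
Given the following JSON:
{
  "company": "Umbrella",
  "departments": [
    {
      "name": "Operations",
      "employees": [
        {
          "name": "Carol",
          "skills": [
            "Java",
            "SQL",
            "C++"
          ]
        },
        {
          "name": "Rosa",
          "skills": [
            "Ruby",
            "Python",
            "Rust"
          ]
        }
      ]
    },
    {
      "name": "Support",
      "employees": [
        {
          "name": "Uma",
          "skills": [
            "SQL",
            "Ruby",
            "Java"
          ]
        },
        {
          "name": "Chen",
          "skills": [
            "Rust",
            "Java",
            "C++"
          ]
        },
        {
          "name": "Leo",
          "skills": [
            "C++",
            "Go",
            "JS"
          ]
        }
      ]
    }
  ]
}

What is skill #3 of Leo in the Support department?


Path: departments[1].employees[2].skills[2]
Value: JS

ANSWER: JS


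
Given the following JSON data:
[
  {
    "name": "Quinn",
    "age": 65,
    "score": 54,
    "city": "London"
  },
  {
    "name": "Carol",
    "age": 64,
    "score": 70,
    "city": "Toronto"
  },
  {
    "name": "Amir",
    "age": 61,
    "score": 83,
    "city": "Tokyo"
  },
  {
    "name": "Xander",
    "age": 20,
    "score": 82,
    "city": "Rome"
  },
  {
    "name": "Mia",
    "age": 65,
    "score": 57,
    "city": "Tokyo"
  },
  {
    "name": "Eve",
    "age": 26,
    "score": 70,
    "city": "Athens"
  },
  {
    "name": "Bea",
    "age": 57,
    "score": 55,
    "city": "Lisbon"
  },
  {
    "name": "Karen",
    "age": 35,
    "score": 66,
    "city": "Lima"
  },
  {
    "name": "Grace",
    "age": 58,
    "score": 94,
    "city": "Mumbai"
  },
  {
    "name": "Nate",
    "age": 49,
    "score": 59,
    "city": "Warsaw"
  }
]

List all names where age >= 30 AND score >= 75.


Checking both conditions:
  Quinn (age=65, score=54) -> no
  Carol (age=64, score=70) -> no
  Amir (age=61, score=83) -> YES
  Xander (age=20, score=82) -> no
  Mia (age=65, score=57) -> no
  Eve (age=26, score=70) -> no
  Bea (age=57, score=55) -> no
  Karen (age=35, score=66) -> no
  Grace (age=58, score=94) -> YES
  Nate (age=49, score=59) -> no


ANSWER: Amir, Grace


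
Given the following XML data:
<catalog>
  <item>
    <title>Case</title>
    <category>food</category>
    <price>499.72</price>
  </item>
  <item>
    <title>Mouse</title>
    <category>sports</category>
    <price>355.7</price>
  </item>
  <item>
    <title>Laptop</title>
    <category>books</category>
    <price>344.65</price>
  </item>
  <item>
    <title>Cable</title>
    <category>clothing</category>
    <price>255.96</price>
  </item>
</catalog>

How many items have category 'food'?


Scanning <item> elements for <category>food</category>:
  Item 1: Case -> MATCH
Count: 1

ANSWER: 1


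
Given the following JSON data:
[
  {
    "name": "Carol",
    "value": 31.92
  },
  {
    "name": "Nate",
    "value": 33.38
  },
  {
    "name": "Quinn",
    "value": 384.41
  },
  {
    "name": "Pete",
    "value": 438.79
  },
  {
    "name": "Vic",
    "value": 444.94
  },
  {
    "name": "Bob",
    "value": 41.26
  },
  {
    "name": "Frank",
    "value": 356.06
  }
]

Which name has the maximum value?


Comparing values:
  Carol: 31.92
  Nate: 33.38
  Quinn: 384.41
  Pete: 438.79
  Vic: 444.94
  Bob: 41.26
  Frank: 356.06
Maximum: Vic (444.94)

ANSWER: Vic


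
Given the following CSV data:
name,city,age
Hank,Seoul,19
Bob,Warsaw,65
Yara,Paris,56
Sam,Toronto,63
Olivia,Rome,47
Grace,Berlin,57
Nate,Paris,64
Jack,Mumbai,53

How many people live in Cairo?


Scanning city column for 'Cairo':
Total matches: 0

ANSWER: 0


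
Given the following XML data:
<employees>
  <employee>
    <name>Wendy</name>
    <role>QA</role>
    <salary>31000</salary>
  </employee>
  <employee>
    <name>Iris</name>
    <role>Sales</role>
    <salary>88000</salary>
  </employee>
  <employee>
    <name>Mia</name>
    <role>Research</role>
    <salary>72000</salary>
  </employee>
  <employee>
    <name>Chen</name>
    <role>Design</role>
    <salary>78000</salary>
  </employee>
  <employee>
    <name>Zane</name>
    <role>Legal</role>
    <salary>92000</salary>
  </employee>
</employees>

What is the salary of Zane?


Searching for <employee> with <name>Zane</name>
Found at position 5
<salary>92000</salary>

ANSWER: 92000


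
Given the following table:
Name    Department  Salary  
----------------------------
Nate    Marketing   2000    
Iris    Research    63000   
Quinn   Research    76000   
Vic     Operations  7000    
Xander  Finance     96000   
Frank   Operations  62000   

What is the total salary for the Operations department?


Operations department members:
  Vic: 7000
  Frank: 62000
Total = 7000 + 62000 = 69000

ANSWER: 69000


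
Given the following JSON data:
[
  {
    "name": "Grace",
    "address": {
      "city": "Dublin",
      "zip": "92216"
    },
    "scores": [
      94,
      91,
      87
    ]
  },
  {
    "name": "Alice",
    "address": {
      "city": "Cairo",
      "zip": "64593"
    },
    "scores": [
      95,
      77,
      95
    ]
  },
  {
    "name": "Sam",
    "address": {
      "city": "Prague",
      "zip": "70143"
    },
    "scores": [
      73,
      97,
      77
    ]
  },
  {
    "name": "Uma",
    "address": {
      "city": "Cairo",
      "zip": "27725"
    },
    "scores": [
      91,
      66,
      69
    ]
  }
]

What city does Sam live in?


Path: records[2].address.city
Value: Prague

ANSWER: Prague


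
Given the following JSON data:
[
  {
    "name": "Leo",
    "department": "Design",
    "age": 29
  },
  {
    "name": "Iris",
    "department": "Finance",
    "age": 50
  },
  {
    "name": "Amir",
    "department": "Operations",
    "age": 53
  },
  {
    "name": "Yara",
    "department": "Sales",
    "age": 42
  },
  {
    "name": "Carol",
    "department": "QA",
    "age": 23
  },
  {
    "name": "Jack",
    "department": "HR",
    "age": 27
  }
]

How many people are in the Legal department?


Scanning records for department = Legal
  No matches found
Count: 0

ANSWER: 0


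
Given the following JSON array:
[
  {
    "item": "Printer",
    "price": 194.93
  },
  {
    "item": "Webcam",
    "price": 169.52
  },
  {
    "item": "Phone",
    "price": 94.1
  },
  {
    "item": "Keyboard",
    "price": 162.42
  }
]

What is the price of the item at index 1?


Array index 1 -> Webcam
price = 169.52

ANSWER: 169.52


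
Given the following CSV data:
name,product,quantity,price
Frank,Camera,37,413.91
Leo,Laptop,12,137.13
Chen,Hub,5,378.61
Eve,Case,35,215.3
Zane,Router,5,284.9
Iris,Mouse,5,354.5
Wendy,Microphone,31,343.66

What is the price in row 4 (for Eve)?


Row 4: Eve
Column 'price' = 215.3

ANSWER: 215.3


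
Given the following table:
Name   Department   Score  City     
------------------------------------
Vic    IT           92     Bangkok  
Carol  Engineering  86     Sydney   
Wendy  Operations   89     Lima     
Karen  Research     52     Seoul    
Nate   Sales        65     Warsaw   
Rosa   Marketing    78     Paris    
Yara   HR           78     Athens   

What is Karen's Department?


Row 4: Karen
Department = Research

ANSWER: Research


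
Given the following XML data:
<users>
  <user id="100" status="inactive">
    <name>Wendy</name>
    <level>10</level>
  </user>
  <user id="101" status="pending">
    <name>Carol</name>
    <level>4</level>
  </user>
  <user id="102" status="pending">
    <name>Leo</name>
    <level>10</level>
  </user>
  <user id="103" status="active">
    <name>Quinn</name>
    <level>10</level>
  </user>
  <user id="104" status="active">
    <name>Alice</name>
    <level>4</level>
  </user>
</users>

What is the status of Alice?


Finding user with name = Alice
user id="104" status="active"

ANSWER: active


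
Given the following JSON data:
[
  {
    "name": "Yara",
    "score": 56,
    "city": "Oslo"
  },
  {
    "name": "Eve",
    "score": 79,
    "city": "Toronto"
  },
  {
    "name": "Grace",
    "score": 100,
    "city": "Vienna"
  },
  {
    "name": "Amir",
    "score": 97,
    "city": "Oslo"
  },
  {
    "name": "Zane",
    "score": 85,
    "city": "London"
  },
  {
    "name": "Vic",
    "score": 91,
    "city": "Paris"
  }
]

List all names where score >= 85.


Filtering records where score >= 85:
  Yara (score=56) -> no
  Eve (score=79) -> no
  Grace (score=100) -> YES
  Amir (score=97) -> YES
  Zane (score=85) -> YES
  Vic (score=91) -> YES


ANSWER: Grace, Amir, Zane, Vic


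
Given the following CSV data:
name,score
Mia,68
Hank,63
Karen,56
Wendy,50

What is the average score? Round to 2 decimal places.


Scores: 68, 63, 56, 50
Sum = 237
Count = 4
Average = 237 / 4 = 59.25

ANSWER: 59.25


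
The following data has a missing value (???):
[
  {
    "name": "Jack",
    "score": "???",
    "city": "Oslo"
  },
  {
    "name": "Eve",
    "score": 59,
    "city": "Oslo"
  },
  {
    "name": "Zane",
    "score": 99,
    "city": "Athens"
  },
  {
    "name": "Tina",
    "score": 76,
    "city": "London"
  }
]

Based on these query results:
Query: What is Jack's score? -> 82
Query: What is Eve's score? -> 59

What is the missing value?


The missing value is Jack's score
From query: Jack's score = 82

ANSWER: 82


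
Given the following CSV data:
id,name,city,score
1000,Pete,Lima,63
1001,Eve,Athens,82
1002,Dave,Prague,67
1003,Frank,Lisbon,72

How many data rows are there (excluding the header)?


Counting rows (excluding header):
Header: id,name,city,score
Data rows: 4

ANSWER: 4


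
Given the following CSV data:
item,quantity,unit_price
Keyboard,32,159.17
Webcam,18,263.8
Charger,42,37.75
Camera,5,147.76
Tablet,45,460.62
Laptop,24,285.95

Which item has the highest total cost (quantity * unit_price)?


Computing row totals:
  Keyboard: 5093.44
  Webcam: 4748.4
  Charger: 1585.5
  Camera: 738.8
  Tablet: 20727.9
  Laptop: 6862.8
Maximum: Tablet (20727.9)

ANSWER: Tablet


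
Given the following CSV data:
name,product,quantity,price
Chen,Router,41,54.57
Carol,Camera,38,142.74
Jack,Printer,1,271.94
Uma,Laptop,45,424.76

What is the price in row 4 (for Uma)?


Row 4: Uma
Column 'price' = 424.76

ANSWER: 424.76


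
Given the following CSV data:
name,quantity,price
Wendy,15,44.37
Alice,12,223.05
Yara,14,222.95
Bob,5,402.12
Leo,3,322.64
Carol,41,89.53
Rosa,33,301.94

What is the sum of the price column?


Values in 'price' column:
  Row 1: 44.37
  Row 2: 223.05
  Row 3: 222.95
  Row 4: 402.12
  Row 5: 322.64
  Row 6: 89.53
  Row 7: 301.94
Sum = 44.37 + 223.05 + 222.95 + 402.12 + 322.64 + 89.53 + 301.94 = 1606.6

ANSWER: 1606.6


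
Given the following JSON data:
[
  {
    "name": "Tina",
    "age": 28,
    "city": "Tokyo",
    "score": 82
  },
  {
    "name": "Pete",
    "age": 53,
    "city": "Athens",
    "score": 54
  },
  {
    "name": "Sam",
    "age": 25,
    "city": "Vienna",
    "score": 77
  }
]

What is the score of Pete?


Looking up record where name = Pete
Record index: 1
Field 'score' = 54

ANSWER: 54


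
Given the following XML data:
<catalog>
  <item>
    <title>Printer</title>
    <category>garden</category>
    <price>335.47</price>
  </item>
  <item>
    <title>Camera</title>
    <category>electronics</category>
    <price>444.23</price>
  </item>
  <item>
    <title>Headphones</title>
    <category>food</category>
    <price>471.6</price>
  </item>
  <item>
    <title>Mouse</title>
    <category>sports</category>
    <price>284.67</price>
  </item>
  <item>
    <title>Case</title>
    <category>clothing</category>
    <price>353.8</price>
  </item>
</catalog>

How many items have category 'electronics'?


Scanning <item> elements for <category>electronics</category>:
  Item 2: Camera -> MATCH
Count: 1

ANSWER: 1


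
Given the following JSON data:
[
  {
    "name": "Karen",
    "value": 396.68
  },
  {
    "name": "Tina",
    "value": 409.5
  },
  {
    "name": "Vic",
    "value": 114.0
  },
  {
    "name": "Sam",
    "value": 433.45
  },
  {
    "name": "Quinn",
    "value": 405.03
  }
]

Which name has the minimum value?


Comparing values:
  Karen: 396.68
  Tina: 409.5
  Vic: 114.0
  Sam: 433.45
  Quinn: 405.03
Minimum: Vic (114.0)

ANSWER: Vic


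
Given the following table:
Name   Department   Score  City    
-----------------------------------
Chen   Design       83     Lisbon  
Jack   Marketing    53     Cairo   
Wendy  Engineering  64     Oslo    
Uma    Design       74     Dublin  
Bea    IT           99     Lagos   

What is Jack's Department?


Row 2: Jack
Department = Marketing

ANSWER: Marketing


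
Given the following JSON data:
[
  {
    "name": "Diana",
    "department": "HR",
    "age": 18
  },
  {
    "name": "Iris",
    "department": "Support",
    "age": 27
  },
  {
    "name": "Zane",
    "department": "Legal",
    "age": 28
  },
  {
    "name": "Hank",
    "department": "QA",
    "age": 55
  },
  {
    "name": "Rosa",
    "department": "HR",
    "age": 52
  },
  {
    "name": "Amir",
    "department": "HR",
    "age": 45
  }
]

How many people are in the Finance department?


Scanning records for department = Finance
  No matches found
Count: 0

ANSWER: 0


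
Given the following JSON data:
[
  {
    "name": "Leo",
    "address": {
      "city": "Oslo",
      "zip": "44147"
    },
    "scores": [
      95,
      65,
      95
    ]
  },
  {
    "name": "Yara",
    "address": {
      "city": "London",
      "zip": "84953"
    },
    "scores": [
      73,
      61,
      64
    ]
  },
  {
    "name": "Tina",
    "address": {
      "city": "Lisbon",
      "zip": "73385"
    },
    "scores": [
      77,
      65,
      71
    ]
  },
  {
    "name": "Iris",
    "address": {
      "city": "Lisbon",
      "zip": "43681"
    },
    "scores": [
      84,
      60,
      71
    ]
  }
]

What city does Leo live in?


Path: records[0].address.city
Value: Oslo

ANSWER: Oslo


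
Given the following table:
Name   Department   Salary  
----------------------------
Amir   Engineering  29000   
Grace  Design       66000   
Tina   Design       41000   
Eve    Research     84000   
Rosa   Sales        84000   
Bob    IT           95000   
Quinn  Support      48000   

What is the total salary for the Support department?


Support department members:
  Quinn: 48000
Total = 48000 = 48000

ANSWER: 48000


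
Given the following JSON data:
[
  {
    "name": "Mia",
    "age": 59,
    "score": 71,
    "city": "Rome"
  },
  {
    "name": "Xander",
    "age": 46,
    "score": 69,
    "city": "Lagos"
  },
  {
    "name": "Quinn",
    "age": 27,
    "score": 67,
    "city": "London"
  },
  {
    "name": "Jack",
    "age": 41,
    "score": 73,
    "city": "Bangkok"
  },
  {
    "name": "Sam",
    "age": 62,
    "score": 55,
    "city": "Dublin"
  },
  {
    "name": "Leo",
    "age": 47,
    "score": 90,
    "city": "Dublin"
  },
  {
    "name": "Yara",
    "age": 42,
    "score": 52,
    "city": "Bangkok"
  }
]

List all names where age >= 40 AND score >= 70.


Checking both conditions:
  Mia (age=59, score=71) -> YES
  Xander (age=46, score=69) -> no
  Quinn (age=27, score=67) -> no
  Jack (age=41, score=73) -> YES
  Sam (age=62, score=55) -> no
  Leo (age=47, score=90) -> YES
  Yara (age=42, score=52) -> no


ANSWER: Mia, Jack, Leo


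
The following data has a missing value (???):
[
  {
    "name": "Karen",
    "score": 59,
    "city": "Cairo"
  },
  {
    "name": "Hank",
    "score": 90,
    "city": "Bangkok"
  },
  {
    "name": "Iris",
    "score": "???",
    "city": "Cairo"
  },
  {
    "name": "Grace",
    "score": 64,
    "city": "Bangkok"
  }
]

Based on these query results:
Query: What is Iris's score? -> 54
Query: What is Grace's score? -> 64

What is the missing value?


The missing value is Iris's score
From query: Iris's score = 54

ANSWER: 54


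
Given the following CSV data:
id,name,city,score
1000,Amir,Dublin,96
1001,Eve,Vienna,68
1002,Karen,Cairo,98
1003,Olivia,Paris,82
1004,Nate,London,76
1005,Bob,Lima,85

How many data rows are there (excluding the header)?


Counting rows (excluding header):
Header: id,name,city,score
Data rows: 6

ANSWER: 6


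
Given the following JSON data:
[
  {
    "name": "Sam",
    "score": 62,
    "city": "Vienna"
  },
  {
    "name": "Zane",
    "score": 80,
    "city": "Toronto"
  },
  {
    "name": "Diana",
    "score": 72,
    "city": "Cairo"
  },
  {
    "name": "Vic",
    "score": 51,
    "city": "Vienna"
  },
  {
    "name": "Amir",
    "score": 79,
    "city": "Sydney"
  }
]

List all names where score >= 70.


Filtering records where score >= 70:
  Sam (score=62) -> no
  Zane (score=80) -> YES
  Diana (score=72) -> YES
  Vic (score=51) -> no
  Amir (score=79) -> YES


ANSWER: Zane, Diana, Amir


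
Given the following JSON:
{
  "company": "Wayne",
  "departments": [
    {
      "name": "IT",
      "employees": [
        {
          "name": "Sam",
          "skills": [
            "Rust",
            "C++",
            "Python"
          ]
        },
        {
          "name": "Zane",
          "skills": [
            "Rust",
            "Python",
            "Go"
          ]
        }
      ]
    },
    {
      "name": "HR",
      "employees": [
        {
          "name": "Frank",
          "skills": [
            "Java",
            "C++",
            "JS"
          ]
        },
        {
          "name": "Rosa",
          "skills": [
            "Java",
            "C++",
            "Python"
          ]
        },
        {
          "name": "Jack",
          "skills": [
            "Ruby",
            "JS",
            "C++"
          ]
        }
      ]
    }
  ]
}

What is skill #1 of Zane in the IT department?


Path: departments[0].employees[1].skills[0]
Value: Rust

ANSWER: Rust


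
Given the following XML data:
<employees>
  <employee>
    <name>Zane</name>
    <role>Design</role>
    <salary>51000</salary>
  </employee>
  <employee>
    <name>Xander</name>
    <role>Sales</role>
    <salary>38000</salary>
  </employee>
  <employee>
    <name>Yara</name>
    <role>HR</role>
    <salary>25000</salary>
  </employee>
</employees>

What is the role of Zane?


Searching for <employee> with <name>Zane</name>
Found at position 1
<role>Design</role>

ANSWER: Design


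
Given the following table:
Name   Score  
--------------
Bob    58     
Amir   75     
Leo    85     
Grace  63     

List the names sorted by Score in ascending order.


Sorting by Score (ascending):
  Bob: 58
  Grace: 63
  Amir: 75
  Leo: 85


ANSWER: Bob, Grace, Amir, Leo


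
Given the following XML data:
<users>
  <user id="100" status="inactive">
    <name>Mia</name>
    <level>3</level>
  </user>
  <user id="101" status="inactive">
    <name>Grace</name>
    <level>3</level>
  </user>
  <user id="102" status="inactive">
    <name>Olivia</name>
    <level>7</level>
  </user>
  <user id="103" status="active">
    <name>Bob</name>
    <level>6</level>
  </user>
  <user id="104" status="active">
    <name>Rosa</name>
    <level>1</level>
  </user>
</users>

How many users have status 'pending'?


Counting users with status='pending':
Count: 0

ANSWER: 0


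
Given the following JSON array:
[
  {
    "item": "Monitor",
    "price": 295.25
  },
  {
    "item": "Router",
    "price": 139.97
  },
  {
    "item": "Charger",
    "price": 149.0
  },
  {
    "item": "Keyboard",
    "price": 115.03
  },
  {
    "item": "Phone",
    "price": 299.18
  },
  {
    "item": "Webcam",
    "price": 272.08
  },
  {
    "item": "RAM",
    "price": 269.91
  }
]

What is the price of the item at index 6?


Array index 6 -> RAM
price = 269.91

ANSWER: 269.91


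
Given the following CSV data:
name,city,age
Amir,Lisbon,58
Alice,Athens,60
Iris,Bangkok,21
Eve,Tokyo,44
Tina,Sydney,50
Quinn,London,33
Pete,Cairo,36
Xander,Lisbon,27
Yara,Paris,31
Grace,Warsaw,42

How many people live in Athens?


Scanning city column for 'Athens':
  Row 2: Alice -> MATCH
Total matches: 1

ANSWER: 1


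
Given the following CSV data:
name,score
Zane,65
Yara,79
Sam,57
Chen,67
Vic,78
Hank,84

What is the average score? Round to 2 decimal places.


Scores: 65, 79, 57, 67, 78, 84
Sum = 430
Count = 6
Average = 430 / 6 = 71.67

ANSWER: 71.67


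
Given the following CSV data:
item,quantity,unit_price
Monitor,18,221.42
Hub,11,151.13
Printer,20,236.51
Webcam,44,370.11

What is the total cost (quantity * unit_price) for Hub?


Row: Hub
quantity = 11
unit_price = 151.13
total = 11 * 151.13 = 1662.43

ANSWER: 1662.43


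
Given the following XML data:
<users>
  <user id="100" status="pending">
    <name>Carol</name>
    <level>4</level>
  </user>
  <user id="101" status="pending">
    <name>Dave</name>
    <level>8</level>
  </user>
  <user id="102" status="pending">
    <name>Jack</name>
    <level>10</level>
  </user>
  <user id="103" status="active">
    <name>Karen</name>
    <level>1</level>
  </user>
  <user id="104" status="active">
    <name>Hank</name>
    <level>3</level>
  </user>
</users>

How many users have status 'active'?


Counting users with status='active':
  Karen (id=103) -> MATCH
  Hank (id=104) -> MATCH
Count: 2

ANSWER: 2


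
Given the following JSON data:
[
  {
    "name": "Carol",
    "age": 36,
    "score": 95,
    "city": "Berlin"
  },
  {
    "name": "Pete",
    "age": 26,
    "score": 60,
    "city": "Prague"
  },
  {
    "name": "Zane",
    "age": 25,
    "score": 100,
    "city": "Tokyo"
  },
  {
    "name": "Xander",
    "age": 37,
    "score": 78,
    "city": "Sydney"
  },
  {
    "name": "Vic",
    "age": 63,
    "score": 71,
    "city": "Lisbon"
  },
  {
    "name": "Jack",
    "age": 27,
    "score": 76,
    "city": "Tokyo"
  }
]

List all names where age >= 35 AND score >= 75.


Checking both conditions:
  Carol (age=36, score=95) -> YES
  Pete (age=26, score=60) -> no
  Zane (age=25, score=100) -> no
  Xander (age=37, score=78) -> YES
  Vic (age=63, score=71) -> no
  Jack (age=27, score=76) -> no


ANSWER: Carol, Xander


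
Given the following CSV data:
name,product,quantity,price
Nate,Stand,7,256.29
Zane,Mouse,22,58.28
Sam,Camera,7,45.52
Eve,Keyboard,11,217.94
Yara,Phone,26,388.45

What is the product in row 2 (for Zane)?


Row 2: Zane
Column 'product' = Mouse

ANSWER: Mouse


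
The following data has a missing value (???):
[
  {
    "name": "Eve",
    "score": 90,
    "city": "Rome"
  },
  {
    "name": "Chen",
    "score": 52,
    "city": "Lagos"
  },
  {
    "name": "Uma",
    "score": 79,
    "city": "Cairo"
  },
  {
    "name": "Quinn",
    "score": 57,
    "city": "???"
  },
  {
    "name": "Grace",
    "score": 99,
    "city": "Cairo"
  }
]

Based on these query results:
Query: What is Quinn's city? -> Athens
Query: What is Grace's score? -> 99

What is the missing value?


The missing value is Quinn's city
From query: Quinn's city = Athens

ANSWER: Athens


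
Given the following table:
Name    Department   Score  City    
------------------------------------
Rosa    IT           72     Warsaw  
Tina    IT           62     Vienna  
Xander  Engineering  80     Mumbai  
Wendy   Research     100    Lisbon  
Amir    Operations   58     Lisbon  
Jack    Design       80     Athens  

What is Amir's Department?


Row 5: Amir
Department = Operations

ANSWER: Operations


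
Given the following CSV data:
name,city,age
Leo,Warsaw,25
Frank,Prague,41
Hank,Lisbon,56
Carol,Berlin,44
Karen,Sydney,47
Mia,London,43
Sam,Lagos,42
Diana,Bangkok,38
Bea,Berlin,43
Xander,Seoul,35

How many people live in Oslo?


Scanning city column for 'Oslo':
Total matches: 0

ANSWER: 0


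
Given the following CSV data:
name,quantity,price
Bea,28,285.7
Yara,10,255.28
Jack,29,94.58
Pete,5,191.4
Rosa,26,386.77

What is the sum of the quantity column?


Values in 'quantity' column:
  Row 1: 28
  Row 2: 10
  Row 3: 29
  Row 4: 5
  Row 5: 26
Sum = 28 + 10 + 29 + 5 + 26 = 98

ANSWER: 98


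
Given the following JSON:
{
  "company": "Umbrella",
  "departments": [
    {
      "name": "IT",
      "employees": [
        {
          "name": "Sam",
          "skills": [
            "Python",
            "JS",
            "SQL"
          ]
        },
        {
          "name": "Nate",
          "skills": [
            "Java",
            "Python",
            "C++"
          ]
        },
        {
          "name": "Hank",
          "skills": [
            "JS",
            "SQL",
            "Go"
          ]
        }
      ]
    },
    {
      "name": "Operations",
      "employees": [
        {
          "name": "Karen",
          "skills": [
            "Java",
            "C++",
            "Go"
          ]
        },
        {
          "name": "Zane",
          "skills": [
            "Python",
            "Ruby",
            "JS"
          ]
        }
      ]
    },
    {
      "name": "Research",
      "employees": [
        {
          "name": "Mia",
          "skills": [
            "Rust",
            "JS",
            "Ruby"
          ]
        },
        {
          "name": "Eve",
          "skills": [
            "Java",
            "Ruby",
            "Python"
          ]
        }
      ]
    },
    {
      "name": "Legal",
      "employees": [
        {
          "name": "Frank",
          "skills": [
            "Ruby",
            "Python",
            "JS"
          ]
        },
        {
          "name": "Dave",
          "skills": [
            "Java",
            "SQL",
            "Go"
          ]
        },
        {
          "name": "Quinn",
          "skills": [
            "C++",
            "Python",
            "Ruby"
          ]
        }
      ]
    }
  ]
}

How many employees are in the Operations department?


Path: departments[1].employees
Count: 2

ANSWER: 2


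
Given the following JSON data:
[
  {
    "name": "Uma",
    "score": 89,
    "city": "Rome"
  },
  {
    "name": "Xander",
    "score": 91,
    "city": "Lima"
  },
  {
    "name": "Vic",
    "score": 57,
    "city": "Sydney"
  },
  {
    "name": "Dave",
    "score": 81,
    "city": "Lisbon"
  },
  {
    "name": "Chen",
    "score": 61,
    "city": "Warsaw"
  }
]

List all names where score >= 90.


Filtering records where score >= 90:
  Uma (score=89) -> no
  Xander (score=91) -> YES
  Vic (score=57) -> no
  Dave (score=81) -> no
  Chen (score=61) -> no


ANSWER: Xander


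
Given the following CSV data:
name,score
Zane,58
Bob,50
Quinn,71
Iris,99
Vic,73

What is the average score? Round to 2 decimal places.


Scores: 58, 50, 71, 99, 73
Sum = 351
Count = 5
Average = 351 / 5 = 70.20

ANSWER: 70.20


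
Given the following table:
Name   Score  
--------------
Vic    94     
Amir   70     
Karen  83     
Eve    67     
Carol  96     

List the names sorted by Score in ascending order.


Sorting by Score (ascending):
  Eve: 67
  Amir: 70
  Karen: 83
  Vic: 94
  Carol: 96


ANSWER: Eve, Amir, Karen, Vic, Carol


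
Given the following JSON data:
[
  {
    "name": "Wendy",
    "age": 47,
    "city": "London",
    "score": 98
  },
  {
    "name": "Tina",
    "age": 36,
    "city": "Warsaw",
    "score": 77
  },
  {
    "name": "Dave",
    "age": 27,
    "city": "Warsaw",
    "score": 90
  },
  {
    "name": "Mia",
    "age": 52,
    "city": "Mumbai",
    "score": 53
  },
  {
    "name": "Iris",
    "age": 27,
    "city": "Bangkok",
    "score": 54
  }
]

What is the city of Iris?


Looking up record where name = Iris
Record index: 4
Field 'city' = Bangkok

ANSWER: Bangkok


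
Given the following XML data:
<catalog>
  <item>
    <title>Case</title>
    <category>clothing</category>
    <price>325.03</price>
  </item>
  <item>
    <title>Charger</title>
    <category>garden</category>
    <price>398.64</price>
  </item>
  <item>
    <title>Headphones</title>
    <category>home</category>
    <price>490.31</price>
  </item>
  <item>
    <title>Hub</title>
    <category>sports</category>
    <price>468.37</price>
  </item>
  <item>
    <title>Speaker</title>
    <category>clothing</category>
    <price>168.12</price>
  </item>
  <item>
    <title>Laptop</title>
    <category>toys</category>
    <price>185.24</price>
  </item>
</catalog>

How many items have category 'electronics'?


Scanning <item> elements for <category>electronics</category>:
Count: 0

ANSWER: 0


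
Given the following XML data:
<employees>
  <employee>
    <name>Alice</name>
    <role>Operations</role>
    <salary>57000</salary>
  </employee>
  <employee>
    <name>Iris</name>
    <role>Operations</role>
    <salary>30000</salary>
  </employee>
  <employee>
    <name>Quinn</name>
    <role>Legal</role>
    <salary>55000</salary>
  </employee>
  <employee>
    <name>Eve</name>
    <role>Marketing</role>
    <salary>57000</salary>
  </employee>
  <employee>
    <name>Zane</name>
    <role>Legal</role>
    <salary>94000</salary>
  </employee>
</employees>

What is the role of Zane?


Searching for <employee> with <name>Zane</name>
Found at position 5
<role>Legal</role>

ANSWER: Legal


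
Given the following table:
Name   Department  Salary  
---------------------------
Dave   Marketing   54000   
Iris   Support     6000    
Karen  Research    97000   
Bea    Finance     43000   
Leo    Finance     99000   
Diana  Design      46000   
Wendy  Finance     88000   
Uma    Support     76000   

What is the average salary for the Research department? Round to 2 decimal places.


Research department members:
  Karen: 97000
Sum = 97000
Count = 1
Average = 97000 / 1 = 97000.00

ANSWER: 97000.00


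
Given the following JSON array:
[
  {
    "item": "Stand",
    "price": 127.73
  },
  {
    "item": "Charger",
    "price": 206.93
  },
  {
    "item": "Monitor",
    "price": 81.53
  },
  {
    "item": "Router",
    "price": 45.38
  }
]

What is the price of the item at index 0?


Array index 0 -> Stand
price = 127.73

ANSWER: 127.73


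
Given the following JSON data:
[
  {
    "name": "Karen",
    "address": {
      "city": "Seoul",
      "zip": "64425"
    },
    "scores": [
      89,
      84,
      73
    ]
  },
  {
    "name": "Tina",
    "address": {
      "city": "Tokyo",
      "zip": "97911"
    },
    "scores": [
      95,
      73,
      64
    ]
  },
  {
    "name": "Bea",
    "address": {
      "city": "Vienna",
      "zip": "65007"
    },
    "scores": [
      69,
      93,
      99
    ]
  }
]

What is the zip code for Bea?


Path: records[2].address.zip
Value: 65007

ANSWER: 65007


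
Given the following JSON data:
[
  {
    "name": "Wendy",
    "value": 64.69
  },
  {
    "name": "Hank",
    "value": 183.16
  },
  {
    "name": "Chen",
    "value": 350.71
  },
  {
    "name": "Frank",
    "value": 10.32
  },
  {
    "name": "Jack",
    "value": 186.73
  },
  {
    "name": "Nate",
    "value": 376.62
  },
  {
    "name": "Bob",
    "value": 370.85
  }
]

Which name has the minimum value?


Comparing values:
  Wendy: 64.69
  Hank: 183.16
  Chen: 350.71
  Frank: 10.32
  Jack: 186.73
  Nate: 376.62
  Bob: 370.85
Minimum: Frank (10.32)

ANSWER: Frank


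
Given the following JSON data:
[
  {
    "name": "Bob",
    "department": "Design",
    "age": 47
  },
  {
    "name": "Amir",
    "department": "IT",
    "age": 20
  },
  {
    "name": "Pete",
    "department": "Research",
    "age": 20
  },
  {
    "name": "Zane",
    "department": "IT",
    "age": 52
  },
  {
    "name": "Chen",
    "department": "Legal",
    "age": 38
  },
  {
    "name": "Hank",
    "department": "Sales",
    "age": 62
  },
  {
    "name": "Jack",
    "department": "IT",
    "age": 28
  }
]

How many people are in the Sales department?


Scanning records for department = Sales
  Record 5: Hank
Count: 1

ANSWER: 1


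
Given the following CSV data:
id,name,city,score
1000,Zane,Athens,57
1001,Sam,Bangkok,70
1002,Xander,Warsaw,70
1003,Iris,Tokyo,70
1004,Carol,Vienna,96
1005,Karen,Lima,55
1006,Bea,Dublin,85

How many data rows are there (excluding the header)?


Counting rows (excluding header):
Header: id,name,city,score
Data rows: 7

ANSWER: 7


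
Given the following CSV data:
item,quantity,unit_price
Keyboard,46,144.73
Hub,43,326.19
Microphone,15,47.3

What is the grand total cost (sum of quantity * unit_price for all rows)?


Computing row totals:
  Keyboard: 46 * 144.73 = 6657.58
  Hub: 43 * 326.19 = 14026.17
  Microphone: 15 * 47.3 = 709.5
Grand total = 6657.58 + 14026.17 + 709.5 = 21393.25

ANSWER: 21393.25


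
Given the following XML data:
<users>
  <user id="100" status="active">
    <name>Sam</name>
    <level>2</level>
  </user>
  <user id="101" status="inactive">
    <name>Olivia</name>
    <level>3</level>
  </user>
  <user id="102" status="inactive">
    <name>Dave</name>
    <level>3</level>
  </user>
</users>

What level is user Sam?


Finding user: Sam
<level>2</level>

ANSWER: 2


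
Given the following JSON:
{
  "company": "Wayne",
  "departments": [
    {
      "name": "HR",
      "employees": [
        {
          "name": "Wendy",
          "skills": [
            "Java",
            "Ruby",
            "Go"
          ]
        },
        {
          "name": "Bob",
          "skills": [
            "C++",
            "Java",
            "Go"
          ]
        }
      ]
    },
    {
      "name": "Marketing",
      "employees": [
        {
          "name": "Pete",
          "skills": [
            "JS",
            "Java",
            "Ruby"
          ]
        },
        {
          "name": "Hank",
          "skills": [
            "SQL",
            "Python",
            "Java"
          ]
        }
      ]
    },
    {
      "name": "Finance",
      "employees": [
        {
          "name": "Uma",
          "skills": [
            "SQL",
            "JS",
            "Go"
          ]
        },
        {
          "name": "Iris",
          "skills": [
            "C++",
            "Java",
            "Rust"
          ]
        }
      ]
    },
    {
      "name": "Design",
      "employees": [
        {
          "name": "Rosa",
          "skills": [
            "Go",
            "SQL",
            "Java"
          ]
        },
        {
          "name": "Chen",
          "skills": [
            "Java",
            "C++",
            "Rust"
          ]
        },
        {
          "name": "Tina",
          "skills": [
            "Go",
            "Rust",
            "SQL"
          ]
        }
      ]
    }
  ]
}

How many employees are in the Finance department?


Path: departments[2].employees
Count: 2

ANSWER: 2


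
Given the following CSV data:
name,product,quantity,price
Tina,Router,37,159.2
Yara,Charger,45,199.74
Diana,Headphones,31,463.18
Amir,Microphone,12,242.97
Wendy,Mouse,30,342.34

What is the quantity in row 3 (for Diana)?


Row 3: Diana
Column 'quantity' = 31

ANSWER: 31


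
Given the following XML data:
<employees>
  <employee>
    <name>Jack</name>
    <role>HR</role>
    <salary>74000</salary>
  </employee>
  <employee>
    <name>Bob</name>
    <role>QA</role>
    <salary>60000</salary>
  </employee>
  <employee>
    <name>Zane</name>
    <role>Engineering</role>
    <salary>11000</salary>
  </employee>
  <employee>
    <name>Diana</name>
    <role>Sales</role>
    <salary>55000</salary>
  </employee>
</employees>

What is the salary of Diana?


Searching for <employee> with <name>Diana</name>
Found at position 4
<salary>55000</salary>

ANSWER: 55000


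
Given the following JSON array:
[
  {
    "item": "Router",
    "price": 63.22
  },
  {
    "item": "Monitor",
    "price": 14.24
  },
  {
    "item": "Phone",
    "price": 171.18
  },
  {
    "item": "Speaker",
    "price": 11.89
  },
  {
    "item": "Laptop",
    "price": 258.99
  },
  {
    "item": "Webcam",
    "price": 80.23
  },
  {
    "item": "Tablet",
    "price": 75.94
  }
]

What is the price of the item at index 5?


Array index 5 -> Webcam
price = 80.23

ANSWER: 80.23


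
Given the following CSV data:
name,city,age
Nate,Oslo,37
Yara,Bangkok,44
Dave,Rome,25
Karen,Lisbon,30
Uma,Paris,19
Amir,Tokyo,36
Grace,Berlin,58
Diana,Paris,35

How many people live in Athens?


Scanning city column for 'Athens':
Total matches: 0

ANSWER: 0


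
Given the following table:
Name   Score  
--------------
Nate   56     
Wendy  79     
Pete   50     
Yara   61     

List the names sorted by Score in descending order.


Sorting by Score (descending):
  Wendy: 79
  Yara: 61
  Nate: 56
  Pete: 50


ANSWER: Wendy, Yara, Nate, Pete


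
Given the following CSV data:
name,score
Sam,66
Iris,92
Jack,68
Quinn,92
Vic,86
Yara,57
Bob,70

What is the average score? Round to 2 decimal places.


Scores: 66, 92, 68, 92, 86, 57, 70
Sum = 531
Count = 7
Average = 531 / 7 = 75.86

ANSWER: 75.86


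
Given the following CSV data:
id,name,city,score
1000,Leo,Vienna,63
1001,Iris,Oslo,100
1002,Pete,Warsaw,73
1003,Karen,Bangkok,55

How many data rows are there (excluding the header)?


Counting rows (excluding header):
Header: id,name,city,score
Data rows: 4

ANSWER: 4


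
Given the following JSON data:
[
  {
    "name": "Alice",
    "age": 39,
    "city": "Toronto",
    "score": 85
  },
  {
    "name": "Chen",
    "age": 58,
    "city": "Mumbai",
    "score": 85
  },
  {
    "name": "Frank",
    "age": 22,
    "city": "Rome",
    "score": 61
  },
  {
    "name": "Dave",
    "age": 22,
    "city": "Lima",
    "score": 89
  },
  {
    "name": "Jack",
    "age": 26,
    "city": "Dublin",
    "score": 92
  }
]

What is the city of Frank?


Looking up record where name = Frank
Record index: 2
Field 'city' = Rome

ANSWER: Rome


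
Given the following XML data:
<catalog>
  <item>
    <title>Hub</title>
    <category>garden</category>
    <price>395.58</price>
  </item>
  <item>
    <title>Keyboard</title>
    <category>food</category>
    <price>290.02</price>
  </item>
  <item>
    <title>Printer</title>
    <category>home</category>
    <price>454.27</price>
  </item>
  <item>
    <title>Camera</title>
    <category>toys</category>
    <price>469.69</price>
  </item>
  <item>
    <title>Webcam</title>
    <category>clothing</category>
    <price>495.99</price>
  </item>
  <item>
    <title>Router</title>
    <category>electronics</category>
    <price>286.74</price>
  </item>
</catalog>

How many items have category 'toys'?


Scanning <item> elements for <category>toys</category>:
  Item 4: Camera -> MATCH
Count: 1

ANSWER: 1


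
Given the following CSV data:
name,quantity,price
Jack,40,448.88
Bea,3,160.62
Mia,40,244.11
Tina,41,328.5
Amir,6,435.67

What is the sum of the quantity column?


Values in 'quantity' column:
  Row 1: 40
  Row 2: 3
  Row 3: 40
  Row 4: 41
  Row 5: 6
Sum = 40 + 3 + 40 + 41 + 6 = 130

ANSWER: 130


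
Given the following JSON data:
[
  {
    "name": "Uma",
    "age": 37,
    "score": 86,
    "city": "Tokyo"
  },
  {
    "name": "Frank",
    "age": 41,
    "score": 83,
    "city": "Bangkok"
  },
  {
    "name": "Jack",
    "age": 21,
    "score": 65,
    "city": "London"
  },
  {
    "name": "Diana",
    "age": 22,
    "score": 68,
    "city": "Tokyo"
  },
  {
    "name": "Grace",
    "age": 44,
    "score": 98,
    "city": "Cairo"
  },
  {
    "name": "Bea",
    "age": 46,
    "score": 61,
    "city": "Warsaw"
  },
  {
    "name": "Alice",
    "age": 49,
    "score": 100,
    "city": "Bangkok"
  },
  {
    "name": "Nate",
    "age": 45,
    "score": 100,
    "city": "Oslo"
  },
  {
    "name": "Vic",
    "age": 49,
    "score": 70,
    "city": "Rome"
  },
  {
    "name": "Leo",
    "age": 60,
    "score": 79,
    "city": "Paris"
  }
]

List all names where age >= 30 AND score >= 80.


Checking both conditions:
  Uma (age=37, score=86) -> YES
  Frank (age=41, score=83) -> YES
  Jack (age=21, score=65) -> no
  Diana (age=22, score=68) -> no
  Grace (age=44, score=98) -> YES
  Bea (age=46, score=61) -> no
  Alice (age=49, score=100) -> YES
  Nate (age=45, score=100) -> YES
  Vic (age=49, score=70) -> no
  Leo (age=60, score=79) -> no


ANSWER: Uma, Frank, Grace, Alice, Nate
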